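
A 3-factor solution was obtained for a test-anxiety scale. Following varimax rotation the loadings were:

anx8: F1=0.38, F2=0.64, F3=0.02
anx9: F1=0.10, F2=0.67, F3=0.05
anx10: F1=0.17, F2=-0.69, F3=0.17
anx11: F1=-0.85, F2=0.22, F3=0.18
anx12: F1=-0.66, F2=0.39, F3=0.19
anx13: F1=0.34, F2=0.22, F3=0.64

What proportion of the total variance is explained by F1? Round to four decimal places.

SS loadings for F1 = 0.38² + 0.10² + 0.17² + (-0.85)² + (-0.66)² + 0.34² = 1.4570
Proportion of variance = 1.4570 / 6 = 0.2428.

0.2428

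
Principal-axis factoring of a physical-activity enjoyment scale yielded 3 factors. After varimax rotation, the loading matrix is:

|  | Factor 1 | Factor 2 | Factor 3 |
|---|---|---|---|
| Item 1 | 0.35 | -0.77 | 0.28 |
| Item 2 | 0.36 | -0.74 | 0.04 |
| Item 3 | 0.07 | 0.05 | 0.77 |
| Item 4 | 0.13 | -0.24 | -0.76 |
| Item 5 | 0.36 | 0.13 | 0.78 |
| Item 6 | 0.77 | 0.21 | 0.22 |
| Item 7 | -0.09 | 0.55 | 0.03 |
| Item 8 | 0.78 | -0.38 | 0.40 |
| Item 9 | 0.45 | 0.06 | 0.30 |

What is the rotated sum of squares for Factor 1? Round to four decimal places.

SS loadings for Factor 1 = 0.35² + 0.36² + 0.07² + 0.13² + 0.36² + 0.77² + (-0.09)² + 0.78² + 0.45² = 0.1225 + 0.1296 + 0.0049 + 0.0169 + 0.1296 + 0.5929 + 0.0081 + 0.6084 + 0.2025 = 1.8154

1.8154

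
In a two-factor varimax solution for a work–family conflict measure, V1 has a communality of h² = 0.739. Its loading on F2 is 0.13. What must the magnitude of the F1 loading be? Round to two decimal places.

Under orthogonal rotation h² = Σλ², so λ_F1² = h² − (0.0169) = 0.739 − 0.0169 = 0.7221.
|λ| = √0.7221 = 0.8498.

0.85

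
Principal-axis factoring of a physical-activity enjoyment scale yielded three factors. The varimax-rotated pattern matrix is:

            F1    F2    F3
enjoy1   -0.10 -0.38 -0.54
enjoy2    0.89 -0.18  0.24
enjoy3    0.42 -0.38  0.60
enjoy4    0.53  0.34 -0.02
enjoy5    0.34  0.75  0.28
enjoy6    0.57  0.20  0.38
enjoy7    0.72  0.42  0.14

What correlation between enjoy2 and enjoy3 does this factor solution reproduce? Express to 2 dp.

0.59

r̂ = Σ λ_i·λ_j across factors = (0.89)(0.42) + (-0.18)(-0.38) + (0.24)(0.60)
  = +0.3738 +0.0684 +0.1440 = 0.5862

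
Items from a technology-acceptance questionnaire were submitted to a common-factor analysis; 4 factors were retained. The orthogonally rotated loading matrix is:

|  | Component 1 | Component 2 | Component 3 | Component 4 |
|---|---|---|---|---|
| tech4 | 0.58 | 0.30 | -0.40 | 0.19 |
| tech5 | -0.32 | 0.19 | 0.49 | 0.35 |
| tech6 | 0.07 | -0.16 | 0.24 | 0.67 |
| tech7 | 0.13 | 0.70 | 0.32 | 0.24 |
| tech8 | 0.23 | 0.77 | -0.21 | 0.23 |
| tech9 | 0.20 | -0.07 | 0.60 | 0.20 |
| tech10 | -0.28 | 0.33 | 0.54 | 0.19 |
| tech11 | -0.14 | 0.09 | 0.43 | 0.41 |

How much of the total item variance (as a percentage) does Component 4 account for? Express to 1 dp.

12.0%

SS loadings for Component 4 = 0.19² + 0.35² + 0.67² + 0.24² + 0.23² + 0.20² + 0.19² + 0.41² = 0.9622
With 8 standardized items, total variance = 8. Proportion = 0.9622/8 = 0.1203 → 12.03%.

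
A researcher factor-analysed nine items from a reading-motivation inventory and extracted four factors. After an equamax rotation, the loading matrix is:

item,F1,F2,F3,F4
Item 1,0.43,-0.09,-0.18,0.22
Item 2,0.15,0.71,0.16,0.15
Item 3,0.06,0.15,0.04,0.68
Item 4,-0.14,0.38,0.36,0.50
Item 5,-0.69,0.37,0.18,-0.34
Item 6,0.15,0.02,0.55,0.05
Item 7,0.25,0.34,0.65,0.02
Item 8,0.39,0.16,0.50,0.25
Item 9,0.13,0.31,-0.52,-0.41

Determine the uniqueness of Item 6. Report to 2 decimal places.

h² = 0.15² + 0.02² + 0.55² + 0.05² = 0.0225 + 0.0004 + 0.3025 + 0.0025 = 0.3279
Uniqueness u² = 1 − h² = 1 − 0.3279 = 0.6721

0.67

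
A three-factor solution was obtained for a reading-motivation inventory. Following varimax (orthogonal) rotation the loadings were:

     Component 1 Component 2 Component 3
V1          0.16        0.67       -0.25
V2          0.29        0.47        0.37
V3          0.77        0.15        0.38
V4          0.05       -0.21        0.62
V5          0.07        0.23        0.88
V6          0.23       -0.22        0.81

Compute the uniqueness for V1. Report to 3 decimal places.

0.463

h² = 0.16² + 0.67² + (-0.25)² = 0.0256 + 0.4489 + 0.0625 = 0.5370
Uniqueness u² = 1 − h² = 1 − 0.5370 = 0.4630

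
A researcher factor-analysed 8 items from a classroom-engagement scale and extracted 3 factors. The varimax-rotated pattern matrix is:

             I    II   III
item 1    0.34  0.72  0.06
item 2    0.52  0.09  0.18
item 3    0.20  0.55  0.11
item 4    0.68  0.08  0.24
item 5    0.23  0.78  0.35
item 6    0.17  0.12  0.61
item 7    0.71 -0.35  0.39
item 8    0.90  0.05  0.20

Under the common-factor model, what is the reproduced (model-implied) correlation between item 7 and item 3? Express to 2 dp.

r̂ = Σ λ_i·λ_j across factors = (0.71)(0.20) + (-0.35)(0.55) + (0.39)(0.11)
  = +0.1420 -0.1925 +0.0429 = -0.0076

-0.01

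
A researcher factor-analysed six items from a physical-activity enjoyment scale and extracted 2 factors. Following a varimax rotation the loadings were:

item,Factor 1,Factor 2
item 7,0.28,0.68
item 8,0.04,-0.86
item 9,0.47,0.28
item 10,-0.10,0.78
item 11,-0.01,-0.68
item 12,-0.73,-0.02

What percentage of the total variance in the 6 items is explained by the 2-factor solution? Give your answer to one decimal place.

Communalities: 0.5408, 0.7412, 0.2993, 0.6184, 0.4625, 0.5333; Σh² = 3.1955.
Total variance with 6 standardized items is 6, so the solution explains 3.1955/6 = 0.5326 = 53.26%.

53.3%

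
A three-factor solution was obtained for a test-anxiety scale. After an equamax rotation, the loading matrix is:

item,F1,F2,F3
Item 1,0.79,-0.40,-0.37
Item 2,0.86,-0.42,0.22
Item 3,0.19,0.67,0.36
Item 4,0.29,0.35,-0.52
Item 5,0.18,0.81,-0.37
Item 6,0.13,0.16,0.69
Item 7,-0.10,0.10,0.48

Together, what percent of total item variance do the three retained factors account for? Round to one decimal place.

SS loadings by factor: 1.5432, 1.5995, 1.4287; total = 4.5714.
Total variance with 7 standardized items is 7, so the solution explains 4.5714/7 = 0.6531 = 65.31%.

65.3%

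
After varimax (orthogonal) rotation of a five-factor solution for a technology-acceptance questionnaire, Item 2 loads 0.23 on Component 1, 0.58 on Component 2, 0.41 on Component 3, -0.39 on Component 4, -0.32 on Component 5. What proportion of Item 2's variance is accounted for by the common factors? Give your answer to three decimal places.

0.812

h² = 0.23² + 0.58² + 0.41² + (-0.39)² + (-0.32)² = 0.0529 + 0.3364 + 0.1681 + 0.1521 + 0.1024 = 0.8119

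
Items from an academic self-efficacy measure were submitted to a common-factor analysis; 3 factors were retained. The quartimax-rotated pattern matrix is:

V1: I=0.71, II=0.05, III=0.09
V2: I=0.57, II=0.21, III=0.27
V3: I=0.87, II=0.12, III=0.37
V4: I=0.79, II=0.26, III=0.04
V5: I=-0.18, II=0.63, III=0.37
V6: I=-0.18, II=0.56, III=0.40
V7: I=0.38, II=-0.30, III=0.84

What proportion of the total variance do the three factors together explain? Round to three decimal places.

0.653

Communalities: 0.5147, 0.4419, 0.9082, 0.6933, 0.5662, 0.5060, 0.9400; Σh² = 4.5703.
Total variance with 7 standardized items is 7, so the solution explains 4.5703/7 = 0.6529.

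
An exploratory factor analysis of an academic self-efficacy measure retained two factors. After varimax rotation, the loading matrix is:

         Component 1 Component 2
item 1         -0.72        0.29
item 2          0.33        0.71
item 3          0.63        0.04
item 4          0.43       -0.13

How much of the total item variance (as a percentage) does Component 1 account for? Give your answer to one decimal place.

30.2%

SS loadings for Component 1 = (-0.72)² + 0.33² + 0.63² + 0.43² = 1.2091
With 4 standardized items, total variance = 4. Proportion = 1.2091/4 = 0.3023 → 30.23%.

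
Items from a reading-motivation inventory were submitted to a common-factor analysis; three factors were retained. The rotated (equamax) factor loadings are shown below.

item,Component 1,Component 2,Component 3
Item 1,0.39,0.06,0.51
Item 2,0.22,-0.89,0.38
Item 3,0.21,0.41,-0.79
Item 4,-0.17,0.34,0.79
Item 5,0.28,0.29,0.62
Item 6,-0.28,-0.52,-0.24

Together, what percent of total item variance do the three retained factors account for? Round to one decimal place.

SS loadings by factor: 0.4303, 1.4339, 2.0947; total = 3.9589.
Total variance with 6 standardized items is 6, so the solution explains 3.9589/6 = 0.6598 = 65.98%.

66.0%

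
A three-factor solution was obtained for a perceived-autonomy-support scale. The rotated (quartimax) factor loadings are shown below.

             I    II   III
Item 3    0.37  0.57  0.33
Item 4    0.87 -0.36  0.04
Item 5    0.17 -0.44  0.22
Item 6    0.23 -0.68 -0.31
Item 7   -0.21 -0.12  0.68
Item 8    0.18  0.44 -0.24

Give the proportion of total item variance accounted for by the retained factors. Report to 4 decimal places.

Communalities: 0.5707, 0.8881, 0.2709, 0.6114, 0.5209, 0.2836; Σh² = 3.1456.
Total variance with 6 standardized items is 6, so the solution explains 3.1456/6 = 0.5243.

0.5243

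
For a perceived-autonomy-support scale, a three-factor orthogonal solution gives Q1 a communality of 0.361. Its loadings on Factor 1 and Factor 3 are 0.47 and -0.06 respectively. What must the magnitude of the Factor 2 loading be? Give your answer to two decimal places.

0.37

Under orthogonal rotation h² = Σλ², so λ_Factor 2² = h² − (0.2245) = 0.361 − 0.2245 = 0.1365.
|λ| = √0.1365 = 0.3695.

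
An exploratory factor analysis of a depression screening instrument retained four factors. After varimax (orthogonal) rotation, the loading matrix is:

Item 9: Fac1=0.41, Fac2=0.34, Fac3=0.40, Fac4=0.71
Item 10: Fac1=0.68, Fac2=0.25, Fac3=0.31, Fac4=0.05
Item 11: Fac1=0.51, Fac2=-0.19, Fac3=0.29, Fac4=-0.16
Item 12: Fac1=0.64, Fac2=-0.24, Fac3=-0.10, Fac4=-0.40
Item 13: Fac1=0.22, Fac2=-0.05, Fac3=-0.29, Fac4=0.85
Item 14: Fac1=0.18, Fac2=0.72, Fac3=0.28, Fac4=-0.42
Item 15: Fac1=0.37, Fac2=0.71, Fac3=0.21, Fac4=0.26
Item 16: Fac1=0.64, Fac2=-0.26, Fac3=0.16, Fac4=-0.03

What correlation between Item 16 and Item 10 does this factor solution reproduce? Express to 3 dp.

0.418

r̂ = Σ λ_i·λ_j across factors = (0.64)(0.68) + (-0.26)(0.25) + (0.16)(0.31) + (-0.03)(0.05)
  = +0.4352 -0.0650 +0.0496 -0.0015 = 0.4183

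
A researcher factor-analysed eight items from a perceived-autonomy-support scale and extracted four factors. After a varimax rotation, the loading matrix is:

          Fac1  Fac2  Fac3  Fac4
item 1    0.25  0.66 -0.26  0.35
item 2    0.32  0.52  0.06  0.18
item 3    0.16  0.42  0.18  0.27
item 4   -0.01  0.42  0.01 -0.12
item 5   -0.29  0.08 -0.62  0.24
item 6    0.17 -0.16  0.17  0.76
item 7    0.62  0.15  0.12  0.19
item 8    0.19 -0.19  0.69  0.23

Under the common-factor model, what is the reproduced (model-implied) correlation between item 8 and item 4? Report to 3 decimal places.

-0.102

r̂ = Σ λ_i·λ_j across factors = (0.19)(-0.01) + (-0.19)(0.42) + (0.69)(0.01) + (0.23)(-0.12)
  = -0.0019 -0.0798 +0.0069 -0.0276 = -0.1024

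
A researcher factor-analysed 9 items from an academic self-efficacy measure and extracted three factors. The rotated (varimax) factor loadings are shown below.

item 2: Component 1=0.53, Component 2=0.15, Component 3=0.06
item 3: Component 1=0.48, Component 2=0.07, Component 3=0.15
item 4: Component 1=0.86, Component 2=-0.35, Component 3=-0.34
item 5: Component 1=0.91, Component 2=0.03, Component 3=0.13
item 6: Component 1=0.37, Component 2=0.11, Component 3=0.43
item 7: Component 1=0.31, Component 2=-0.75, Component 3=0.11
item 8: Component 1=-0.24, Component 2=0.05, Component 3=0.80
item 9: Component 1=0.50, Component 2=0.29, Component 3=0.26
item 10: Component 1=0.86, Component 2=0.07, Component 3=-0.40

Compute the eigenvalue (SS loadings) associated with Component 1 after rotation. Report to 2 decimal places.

SS loadings for Component 1 = 0.53² + 0.48² + 0.86² + 0.91² + 0.37² + 0.31² + (-0.24)² + 0.50² + 0.86² = 0.2809 + 0.2304 + 0.7396 + 0.8281 + 0.1369 + 0.0961 + 0.0576 + 0.2500 + 0.7396 = 3.3592

3.36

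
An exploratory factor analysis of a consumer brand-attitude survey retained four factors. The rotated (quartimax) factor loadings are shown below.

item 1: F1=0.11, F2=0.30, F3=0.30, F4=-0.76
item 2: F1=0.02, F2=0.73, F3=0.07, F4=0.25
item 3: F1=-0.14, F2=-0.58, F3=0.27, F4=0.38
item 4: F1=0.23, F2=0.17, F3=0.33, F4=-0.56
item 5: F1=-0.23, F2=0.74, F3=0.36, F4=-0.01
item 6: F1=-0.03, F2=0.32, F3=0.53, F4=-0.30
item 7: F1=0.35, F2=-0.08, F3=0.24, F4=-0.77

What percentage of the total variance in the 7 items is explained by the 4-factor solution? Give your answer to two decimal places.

Communalities: 0.7697, 0.6007, 0.5733, 0.5043, 0.7302, 0.4742, 0.7794; Σh² = 4.4318.
Total variance with 7 standardized items is 7, so the solution explains 4.4318/7 = 0.6331 = 63.31%.

63.31%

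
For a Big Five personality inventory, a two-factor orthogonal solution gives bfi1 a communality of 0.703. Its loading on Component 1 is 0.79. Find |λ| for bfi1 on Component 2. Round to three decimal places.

0.281

Under orthogonal rotation h² = Σλ², so λ_Component 2² = h² − (0.6241) = 0.703 − 0.6241 = 0.0789.
|λ| = √0.0789 = 0.2809.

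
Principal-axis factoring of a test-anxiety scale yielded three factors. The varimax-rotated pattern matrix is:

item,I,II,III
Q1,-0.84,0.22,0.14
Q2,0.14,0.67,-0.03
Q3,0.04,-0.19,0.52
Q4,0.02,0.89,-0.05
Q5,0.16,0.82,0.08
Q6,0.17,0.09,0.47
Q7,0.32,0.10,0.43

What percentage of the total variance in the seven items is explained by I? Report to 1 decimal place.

SS loadings for I = (-0.84)² + 0.14² + 0.04² + 0.02² + 0.16² + 0.17² + 0.32² = 0.8841
With 7 standardized items, total variance = 7. Proportion = 0.8841/7 = 0.1263 → 12.63%.

12.6%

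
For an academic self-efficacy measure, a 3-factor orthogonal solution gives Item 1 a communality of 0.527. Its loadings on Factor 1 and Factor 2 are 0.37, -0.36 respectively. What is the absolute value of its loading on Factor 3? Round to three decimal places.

0.510

Under orthogonal rotation h² = Σλ², so λ_Factor 3² = h² − (0.2665) = 0.527 − 0.2665 = 0.2605.
|λ| = √0.2605 = 0.5104.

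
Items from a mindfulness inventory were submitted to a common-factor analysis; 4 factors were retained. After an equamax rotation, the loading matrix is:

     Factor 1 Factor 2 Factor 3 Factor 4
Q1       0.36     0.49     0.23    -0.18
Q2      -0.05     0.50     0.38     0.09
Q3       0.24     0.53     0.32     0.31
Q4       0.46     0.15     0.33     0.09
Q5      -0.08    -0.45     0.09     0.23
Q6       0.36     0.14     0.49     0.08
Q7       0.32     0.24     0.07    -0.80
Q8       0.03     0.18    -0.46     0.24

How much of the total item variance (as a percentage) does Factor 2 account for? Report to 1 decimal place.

13.8%

SS loadings for Factor 2 = 0.49² + 0.50² + 0.53² + 0.15² + (-0.45)² + 0.14² + 0.24² + 0.18² = 1.1056
With 8 standardized items, total variance = 8. Proportion = 1.1056/8 = 0.1382 → 13.82%.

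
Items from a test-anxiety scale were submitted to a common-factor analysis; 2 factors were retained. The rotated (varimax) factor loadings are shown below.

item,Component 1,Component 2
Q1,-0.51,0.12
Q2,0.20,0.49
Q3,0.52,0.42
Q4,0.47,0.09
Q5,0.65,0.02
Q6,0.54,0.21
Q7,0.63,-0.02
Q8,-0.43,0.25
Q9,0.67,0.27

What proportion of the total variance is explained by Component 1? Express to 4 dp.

SS loadings for Component 1 = (-0.51)² + 0.20² + 0.52² + 0.47² + 0.65² + 0.54² + 0.63² + (-0.43)² + 0.67² = 2.5362
Proportion of variance = 2.5362 / 9 = 0.2818.

0.2818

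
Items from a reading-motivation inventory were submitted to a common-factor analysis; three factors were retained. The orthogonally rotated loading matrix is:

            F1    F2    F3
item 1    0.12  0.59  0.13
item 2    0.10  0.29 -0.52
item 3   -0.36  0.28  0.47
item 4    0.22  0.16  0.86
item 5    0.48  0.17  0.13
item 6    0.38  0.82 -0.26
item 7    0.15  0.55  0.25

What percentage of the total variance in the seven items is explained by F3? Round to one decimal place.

SS loadings for F3 = 0.13² + (-0.52)² + 0.47² + 0.86² + 0.13² + (-0.26)² + 0.25² = 1.3948
With 7 standardized items, total variance = 7. Proportion = 1.3948/7 = 0.1993 → 19.93%.

19.9%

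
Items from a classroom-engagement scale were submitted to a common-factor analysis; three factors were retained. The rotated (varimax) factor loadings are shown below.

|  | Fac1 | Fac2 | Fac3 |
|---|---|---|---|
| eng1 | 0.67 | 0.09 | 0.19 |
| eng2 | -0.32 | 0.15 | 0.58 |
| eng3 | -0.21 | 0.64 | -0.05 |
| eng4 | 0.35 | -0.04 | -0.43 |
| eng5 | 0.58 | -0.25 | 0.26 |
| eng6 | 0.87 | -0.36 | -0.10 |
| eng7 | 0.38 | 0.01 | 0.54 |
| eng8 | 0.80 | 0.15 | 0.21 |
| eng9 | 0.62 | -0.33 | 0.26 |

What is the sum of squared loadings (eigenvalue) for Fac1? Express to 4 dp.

SS loadings for Fac1 = 0.67² + (-0.32)² + (-0.21)² + 0.35² + 0.58² + 0.87² + 0.38² + 0.80² + 0.62² = 0.4489 + 0.1024 + 0.0441 + 0.1225 + 0.3364 + 0.7569 + 0.1444 + 0.6400 + 0.3844 = 2.9800

2.9800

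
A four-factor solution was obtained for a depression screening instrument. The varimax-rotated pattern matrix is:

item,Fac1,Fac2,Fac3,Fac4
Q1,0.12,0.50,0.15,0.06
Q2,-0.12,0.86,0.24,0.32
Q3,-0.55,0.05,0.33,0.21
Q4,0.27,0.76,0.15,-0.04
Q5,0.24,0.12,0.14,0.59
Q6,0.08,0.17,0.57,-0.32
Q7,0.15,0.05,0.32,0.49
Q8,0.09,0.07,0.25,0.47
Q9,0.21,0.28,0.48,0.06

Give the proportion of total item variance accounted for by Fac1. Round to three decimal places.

0.060

SS loadings for Fac1 = 0.12² + (-0.12)² + (-0.55)² + 0.27² + 0.24² + 0.08² + 0.15² + 0.09² + 0.21² = 0.5429
Proportion of variance = 0.5429 / 9 = 0.0603.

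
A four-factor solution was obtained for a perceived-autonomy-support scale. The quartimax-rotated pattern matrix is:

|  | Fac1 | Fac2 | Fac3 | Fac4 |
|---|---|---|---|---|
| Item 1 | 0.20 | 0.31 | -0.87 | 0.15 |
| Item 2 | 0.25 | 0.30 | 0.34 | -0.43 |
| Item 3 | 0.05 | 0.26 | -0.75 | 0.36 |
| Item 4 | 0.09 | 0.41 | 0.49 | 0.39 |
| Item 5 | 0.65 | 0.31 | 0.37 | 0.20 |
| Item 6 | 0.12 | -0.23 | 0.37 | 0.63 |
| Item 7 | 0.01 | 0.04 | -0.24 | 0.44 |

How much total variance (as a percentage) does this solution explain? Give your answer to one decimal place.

60.7%

SS loadings by factor: 0.5501, 0.5724, 2.0065, 1.1196; total = 4.2486.
Total variance with 7 standardized items is 7, so the solution explains 4.2486/7 = 0.6069 = 60.69%.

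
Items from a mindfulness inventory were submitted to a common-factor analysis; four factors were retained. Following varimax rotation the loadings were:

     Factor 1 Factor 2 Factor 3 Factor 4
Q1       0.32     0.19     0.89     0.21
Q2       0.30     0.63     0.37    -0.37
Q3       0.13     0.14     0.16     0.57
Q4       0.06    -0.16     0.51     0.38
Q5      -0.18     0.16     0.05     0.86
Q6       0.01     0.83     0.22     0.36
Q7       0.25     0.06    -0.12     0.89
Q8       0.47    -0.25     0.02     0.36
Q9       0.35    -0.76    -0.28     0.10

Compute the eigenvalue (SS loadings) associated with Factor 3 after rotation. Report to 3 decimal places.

SS loadings for Factor 3 = 0.89² + 0.37² + 0.16² + 0.51² + 0.05² + 0.22² + (-0.12)² + 0.02² + (-0.28)² = 0.7921 + 0.1369 + 0.0256 + 0.2601 + 0.0025 + 0.0484 + 0.0144 + 0.0004 + 0.0784 = 1.3588

1.359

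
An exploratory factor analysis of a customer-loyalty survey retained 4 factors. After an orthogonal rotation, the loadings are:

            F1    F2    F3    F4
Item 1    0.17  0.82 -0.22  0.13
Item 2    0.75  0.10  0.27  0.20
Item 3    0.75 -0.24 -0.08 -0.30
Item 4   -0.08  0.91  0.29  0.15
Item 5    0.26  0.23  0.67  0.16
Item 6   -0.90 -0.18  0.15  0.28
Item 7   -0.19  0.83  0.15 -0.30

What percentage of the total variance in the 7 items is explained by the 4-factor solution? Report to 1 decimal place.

78.4%

Communalities: 0.7666, 0.6854, 0.7165, 0.9411, 0.5950, 0.9433, 0.8375; Σh² = 5.4854.
Total variance with 7 standardized items is 7, so the solution explains 5.4854/7 = 0.7836 = 78.36%.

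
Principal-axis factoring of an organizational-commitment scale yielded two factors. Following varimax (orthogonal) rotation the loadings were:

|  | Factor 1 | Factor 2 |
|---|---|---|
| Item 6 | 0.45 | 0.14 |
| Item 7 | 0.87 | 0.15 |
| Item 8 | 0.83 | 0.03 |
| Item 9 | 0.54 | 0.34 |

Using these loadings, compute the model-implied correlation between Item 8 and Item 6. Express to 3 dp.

r̂ = Σ λ_i·λ_j across factors = (0.83)(0.45) + (0.03)(0.14)
  = +0.3735 +0.0042 = 0.3777

0.378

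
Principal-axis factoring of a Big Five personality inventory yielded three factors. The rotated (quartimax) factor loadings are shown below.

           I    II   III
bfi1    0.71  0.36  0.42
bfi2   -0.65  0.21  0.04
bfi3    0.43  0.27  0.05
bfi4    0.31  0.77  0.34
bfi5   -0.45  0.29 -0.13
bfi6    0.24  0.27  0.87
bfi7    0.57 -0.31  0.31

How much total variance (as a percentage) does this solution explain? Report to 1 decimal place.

57.9%

Communalities: 0.8101, 0.4682, 0.2603, 0.8046, 0.3035, 0.8874, 0.5171; Σh² = 4.0512.
Total variance with 7 standardized items is 7, so the solution explains 4.0512/7 = 0.5787 = 57.87%.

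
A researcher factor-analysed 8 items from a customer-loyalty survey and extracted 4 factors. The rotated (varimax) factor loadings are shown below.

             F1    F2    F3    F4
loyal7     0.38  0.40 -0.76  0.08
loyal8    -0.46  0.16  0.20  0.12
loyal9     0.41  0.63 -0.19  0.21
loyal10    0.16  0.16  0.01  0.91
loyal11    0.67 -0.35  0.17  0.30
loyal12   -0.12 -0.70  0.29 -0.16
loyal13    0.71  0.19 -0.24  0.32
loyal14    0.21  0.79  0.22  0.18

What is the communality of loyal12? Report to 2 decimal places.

0.61

h² = (-0.12)² + (-0.70)² + 0.29² + (-0.16)² = 0.0144 + 0.4900 + 0.0841 + 0.0256 = 0.6141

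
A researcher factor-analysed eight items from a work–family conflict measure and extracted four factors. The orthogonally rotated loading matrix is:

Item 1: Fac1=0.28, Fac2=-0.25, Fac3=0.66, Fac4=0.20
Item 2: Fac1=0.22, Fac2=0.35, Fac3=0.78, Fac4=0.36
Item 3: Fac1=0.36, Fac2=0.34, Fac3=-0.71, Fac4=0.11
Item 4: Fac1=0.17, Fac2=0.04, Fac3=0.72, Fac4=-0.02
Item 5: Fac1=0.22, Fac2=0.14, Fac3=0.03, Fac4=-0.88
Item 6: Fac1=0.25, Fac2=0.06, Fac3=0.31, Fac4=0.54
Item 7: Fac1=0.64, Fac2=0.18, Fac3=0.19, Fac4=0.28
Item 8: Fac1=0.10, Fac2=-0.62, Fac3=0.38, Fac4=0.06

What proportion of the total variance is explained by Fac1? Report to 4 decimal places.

SS loadings for Fac1 = 0.28² + 0.22² + 0.36² + 0.17² + 0.22² + 0.25² + 0.64² + 0.10² = 0.8158
Proportion of variance = 0.8158 / 8 = 0.1020.

0.1020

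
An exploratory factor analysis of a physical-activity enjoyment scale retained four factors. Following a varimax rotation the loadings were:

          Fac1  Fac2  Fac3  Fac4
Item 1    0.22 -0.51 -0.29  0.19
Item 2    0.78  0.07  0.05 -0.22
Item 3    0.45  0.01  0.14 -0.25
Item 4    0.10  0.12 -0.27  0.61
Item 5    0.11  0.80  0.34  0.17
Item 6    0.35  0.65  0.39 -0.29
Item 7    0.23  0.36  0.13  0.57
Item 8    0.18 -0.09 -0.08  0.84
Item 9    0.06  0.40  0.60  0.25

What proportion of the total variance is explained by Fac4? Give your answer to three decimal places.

0.192

SS loadings for Fac4 = 0.19² + (-0.22)² + (-0.25)² + 0.61² + 0.17² + (-0.29)² + 0.57² + 0.84² + 0.25² = 1.7251
Proportion of variance = 1.7251 / 9 = 0.1917.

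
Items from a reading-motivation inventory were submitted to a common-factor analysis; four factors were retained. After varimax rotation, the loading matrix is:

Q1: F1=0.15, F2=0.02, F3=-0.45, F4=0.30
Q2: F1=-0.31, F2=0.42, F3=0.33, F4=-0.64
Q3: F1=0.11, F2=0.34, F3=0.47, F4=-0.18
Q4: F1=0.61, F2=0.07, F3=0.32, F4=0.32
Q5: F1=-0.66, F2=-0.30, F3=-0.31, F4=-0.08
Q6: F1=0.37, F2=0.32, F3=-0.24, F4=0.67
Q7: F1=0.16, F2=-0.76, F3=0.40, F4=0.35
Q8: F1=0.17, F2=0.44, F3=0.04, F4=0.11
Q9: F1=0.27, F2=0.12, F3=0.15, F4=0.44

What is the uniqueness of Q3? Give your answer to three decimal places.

0.619

h² = 0.11² + 0.34² + 0.47² + (-0.18)² = 0.0121 + 0.1156 + 0.2209 + 0.0324 = 0.3810
Uniqueness u² = 1 − h² = 1 − 0.3810 = 0.6190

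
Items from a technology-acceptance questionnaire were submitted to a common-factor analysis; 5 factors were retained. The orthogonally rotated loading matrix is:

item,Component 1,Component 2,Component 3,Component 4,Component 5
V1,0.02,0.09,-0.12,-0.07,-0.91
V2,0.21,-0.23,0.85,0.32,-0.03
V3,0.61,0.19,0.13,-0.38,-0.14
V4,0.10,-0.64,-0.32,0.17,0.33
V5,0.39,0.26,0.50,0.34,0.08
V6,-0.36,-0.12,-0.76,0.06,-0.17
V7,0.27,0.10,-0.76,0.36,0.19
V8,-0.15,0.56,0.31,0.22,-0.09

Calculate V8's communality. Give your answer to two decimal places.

0.49

h² = (-0.15)² + 0.56² + 0.31² + 0.22² + (-0.09)² = 0.0225 + 0.3136 + 0.0961 + 0.0484 + 0.0081 = 0.4887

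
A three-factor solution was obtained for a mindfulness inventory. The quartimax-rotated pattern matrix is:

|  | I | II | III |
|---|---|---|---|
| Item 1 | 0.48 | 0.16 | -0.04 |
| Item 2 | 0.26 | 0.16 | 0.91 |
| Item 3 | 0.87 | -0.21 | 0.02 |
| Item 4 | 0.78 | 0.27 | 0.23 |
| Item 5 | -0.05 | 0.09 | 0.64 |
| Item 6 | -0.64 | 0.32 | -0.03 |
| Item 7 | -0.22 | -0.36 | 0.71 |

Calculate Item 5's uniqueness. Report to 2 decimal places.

0.58

h² = (-0.05)² + 0.09² + 0.64² = 0.0025 + 0.0081 + 0.4096 = 0.4202
Uniqueness u² = 1 − h² = 1 − 0.4202 = 0.5798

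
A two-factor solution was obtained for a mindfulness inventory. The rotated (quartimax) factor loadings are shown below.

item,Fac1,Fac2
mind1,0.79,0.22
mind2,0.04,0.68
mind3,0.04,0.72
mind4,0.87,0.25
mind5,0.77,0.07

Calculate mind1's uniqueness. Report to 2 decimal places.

0.33

h² = 0.79² + 0.22² = 0.6241 + 0.0484 = 0.6725
Uniqueness u² = 1 − h² = 1 − 0.6725 = 0.3275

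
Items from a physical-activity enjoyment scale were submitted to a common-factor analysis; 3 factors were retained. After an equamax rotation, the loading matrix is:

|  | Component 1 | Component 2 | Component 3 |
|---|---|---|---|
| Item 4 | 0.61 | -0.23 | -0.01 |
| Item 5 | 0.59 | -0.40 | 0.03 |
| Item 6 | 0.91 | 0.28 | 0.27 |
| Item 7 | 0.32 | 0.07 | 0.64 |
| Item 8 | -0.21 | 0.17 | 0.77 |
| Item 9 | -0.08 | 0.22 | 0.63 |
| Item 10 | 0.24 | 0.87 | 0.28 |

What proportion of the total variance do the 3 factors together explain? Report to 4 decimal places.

Communalities: 0.4251, 0.5090, 0.9794, 0.5169, 0.6659, 0.4517, 0.8929; Σh² = 4.4409.
Total variance with 7 standardized items is 7, so the solution explains 4.4409/7 = 0.6344.

0.6344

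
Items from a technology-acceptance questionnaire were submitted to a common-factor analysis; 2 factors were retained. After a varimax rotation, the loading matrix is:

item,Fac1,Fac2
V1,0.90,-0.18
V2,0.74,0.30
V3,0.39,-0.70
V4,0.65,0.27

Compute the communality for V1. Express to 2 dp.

0.84

h² = 0.90² + (-0.18)² = 0.8100 + 0.0324 = 0.8424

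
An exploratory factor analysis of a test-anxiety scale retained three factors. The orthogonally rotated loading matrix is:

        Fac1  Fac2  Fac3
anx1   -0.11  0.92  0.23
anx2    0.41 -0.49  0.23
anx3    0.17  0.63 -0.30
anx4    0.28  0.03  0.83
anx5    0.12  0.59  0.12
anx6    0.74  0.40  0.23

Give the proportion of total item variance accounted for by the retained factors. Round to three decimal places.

0.632

Communalities: 0.9114, 0.4611, 0.5158, 0.7682, 0.3769, 0.7605; Σh² = 3.7939.
Total variance with 6 standardized items is 6, so the solution explains 3.7939/6 = 0.6323.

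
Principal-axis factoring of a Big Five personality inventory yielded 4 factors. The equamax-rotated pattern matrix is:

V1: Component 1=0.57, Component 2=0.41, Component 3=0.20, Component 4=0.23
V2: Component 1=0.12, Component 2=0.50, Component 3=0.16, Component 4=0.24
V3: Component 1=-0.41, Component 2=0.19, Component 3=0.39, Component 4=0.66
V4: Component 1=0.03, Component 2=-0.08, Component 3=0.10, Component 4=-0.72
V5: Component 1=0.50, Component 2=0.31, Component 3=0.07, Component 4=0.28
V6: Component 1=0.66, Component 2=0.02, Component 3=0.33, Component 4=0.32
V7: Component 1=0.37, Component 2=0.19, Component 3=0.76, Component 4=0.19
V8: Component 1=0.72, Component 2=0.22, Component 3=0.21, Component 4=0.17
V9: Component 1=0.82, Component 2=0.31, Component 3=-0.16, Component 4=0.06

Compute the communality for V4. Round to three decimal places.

0.536

h² = 0.03² + (-0.08)² + 0.10² + (-0.72)² = 0.0009 + 0.0064 + 0.0100 + 0.5184 = 0.5357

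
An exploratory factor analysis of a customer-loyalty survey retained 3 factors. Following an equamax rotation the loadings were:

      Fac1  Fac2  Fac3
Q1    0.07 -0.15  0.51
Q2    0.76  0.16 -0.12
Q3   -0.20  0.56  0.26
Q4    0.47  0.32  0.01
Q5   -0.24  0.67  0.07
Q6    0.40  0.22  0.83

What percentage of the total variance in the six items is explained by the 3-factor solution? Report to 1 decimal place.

51.0%

Communalities: 0.2875, 0.6176, 0.4212, 0.3234, 0.5114, 0.8973; Σh² = 3.0584.
Total variance with 6 standardized items is 6, so the solution explains 3.0584/6 = 0.5097 = 50.97%.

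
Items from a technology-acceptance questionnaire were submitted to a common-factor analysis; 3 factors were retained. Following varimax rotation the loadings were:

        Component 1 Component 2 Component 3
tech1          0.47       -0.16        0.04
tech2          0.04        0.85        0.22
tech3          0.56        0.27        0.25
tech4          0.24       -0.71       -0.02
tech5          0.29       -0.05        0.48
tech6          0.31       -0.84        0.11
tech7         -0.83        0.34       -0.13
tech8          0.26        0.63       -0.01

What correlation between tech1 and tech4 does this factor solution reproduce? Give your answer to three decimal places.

r̂ = Σ λ_i·λ_j across factors = (0.47)(0.24) + (-0.16)(-0.71) + (0.04)(-0.02)
  = +0.1128 +0.1136 -0.0008 = 0.2256

0.226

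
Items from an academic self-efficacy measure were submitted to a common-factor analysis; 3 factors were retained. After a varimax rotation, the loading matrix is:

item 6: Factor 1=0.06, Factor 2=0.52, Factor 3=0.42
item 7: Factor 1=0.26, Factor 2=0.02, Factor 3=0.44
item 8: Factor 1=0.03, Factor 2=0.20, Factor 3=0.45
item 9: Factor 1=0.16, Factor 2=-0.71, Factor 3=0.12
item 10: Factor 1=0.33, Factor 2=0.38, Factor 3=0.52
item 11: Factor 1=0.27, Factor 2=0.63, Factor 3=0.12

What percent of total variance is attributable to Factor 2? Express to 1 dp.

22.6%

SS loadings for Factor 2 = 0.52² + 0.02² + 0.20² + (-0.71)² + 0.38² + 0.63² = 1.3562
With 6 standardized items, total variance = 6. Proportion = 1.3562/6 = 0.2260 → 22.60%.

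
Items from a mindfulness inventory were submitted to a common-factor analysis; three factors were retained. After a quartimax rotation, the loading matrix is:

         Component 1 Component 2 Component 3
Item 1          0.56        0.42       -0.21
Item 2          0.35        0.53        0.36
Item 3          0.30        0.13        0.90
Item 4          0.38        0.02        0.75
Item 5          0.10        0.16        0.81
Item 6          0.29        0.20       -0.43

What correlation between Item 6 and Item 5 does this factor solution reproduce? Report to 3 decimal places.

-0.287

r̂ = Σ λ_i·λ_j across factors = (0.29)(0.10) + (0.20)(0.16) + (-0.43)(0.81)
  = +0.0290 +0.0320 -0.3483 = -0.2873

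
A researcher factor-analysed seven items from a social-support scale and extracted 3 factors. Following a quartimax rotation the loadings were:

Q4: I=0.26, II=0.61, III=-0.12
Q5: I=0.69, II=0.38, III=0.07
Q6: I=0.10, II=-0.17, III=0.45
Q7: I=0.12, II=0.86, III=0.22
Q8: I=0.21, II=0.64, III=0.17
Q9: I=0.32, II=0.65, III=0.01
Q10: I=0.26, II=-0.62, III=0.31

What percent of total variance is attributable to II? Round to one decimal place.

SS loadings for II = 0.61² + 0.38² + (-0.17)² + 0.86² + 0.64² + 0.65² + (-0.62)² = 2.5015
With 7 standardized items, total variance = 7. Proportion = 2.5015/7 = 0.3574 → 35.74%.

35.7%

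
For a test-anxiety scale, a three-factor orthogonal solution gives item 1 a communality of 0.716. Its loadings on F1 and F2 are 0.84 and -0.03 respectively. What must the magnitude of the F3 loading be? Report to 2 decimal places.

Under orthogonal rotation h² = Σλ², so λ_F3² = h² − (0.7065) = 0.716 − 0.7065 = 0.0095.
|λ| = √0.0095 = 0.0975.

0.10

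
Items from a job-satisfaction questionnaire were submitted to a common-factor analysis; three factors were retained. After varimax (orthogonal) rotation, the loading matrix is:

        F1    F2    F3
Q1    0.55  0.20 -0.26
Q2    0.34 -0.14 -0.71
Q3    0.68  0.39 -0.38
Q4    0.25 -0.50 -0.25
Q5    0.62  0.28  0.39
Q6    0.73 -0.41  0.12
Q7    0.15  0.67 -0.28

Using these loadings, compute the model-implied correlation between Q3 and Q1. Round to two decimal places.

r̂ = Σ λ_i·λ_j across factors = (0.68)(0.55) + (0.39)(0.20) + (-0.38)(-0.26)
  = +0.3740 +0.0780 +0.0988 = 0.5508

0.55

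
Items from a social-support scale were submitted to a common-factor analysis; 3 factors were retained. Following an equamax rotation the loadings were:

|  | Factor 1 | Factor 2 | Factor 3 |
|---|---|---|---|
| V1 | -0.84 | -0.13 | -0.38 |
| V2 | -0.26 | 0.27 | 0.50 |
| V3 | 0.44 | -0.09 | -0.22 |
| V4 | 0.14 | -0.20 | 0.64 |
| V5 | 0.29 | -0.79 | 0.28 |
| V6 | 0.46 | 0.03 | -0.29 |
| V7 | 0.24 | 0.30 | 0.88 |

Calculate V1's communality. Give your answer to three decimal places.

0.867

h² = (-0.84)² + (-0.13)² + (-0.38)² = 0.7056 + 0.0169 + 0.1444 = 0.8669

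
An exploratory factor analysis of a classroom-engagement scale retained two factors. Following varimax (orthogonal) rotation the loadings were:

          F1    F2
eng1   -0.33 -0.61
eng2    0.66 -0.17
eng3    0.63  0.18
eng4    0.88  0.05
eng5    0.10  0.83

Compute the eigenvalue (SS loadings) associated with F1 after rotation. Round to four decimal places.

1.7258

SS loadings for F1 = (-0.33)² + 0.66² + 0.63² + 0.88² + 0.10² = 0.1089 + 0.4356 + 0.3969 + 0.7744 + 0.0100 = 1.7258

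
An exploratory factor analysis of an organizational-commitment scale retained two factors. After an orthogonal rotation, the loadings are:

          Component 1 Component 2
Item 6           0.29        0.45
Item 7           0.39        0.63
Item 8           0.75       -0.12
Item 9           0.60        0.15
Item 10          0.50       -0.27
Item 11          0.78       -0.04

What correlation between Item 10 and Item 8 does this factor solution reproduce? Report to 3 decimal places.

0.407

r̂ = Σ λ_i·λ_j across factors = (0.50)(0.75) + (-0.27)(-0.12)
  = +0.3750 +0.0324 = 0.4074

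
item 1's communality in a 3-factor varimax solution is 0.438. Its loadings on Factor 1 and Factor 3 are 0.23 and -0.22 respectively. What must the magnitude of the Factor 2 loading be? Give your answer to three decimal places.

Under orthogonal rotation h² = Σλ², so λ_Factor 2² = h² − (0.1013) = 0.438 − 0.1013 = 0.3367.
|λ| = √0.3367 = 0.5803.

0.580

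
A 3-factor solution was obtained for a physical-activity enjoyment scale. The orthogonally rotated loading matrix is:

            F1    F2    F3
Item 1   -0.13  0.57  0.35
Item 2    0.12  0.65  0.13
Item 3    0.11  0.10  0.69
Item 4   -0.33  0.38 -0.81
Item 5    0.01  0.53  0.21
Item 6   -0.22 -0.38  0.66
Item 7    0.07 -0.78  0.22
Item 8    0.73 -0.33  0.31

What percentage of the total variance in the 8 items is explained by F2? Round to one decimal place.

SS loadings for F2 = 0.57² + 0.65² + 0.10² + 0.38² + 0.53² + (-0.38)² + (-0.78)² + (-0.33)² = 2.0444
With 8 standardized items, total variance = 8. Proportion = 2.0444/8 = 0.2555 → 25.55%.

25.6%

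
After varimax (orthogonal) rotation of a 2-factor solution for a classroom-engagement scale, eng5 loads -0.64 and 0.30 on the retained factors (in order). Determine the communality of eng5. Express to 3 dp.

h² = (-0.64)² + 0.30² = 0.4096 + 0.0900 = 0.4996

0.500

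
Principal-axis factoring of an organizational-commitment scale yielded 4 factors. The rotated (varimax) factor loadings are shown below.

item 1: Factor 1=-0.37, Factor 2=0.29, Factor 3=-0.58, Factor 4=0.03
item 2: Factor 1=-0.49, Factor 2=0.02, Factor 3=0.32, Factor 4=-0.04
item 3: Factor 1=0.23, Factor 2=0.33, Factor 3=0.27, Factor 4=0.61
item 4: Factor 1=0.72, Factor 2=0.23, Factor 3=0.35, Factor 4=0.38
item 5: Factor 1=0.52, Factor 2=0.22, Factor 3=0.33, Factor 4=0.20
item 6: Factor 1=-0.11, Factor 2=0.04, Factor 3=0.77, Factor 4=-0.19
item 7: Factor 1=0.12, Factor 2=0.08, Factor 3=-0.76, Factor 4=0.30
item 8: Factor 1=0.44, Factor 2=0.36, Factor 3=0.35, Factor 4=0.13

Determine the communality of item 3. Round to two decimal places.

h² = 0.23² + 0.33² + 0.27² + 0.61² = 0.0529 + 0.1089 + 0.0729 + 0.3721 = 0.6068

0.61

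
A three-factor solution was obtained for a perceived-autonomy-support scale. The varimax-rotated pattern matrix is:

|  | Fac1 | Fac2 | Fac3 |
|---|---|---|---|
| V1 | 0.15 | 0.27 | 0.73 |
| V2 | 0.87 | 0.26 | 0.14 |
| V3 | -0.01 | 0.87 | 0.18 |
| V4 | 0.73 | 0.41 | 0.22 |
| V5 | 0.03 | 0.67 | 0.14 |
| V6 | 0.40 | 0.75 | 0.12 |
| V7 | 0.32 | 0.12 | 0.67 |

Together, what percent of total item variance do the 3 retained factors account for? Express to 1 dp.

68.3%

Communalities: 0.6283, 0.8441, 0.7894, 0.7494, 0.4694, 0.7369, 0.5657; Σh² = 4.7832.
Total variance with 7 standardized items is 7, so the solution explains 4.7832/7 = 0.6833 = 68.33%.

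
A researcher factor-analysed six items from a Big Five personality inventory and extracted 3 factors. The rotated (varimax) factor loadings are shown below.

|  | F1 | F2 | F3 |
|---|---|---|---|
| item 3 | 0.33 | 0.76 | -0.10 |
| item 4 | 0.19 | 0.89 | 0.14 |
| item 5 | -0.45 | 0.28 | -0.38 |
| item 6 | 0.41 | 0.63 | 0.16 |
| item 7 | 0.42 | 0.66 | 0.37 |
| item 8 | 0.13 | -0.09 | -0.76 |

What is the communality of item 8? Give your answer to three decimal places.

h² = 0.13² + (-0.09)² + (-0.76)² = 0.0169 + 0.0081 + 0.5776 = 0.6026

0.603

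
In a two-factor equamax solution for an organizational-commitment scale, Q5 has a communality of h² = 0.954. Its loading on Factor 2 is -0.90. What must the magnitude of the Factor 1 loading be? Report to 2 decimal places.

0.38

Under orthogonal rotation h² = Σλ², so λ_Factor 1² = h² − (0.8100) = 0.954 − 0.8100 = 0.1440.
|λ| = √0.1440 = 0.3795.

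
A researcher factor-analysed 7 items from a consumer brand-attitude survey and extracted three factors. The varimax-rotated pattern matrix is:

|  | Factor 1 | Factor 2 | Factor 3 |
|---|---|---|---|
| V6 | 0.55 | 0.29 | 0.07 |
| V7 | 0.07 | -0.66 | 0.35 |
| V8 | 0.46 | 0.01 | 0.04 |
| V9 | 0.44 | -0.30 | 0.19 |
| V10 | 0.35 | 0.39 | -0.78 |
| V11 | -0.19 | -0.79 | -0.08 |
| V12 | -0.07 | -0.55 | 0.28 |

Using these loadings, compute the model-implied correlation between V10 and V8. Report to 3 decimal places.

0.134

r̂ = Σ λ_i·λ_j across factors = (0.35)(0.46) + (0.39)(0.01) + (-0.78)(0.04)
  = +0.1610 +0.0039 -0.0312 = 0.1337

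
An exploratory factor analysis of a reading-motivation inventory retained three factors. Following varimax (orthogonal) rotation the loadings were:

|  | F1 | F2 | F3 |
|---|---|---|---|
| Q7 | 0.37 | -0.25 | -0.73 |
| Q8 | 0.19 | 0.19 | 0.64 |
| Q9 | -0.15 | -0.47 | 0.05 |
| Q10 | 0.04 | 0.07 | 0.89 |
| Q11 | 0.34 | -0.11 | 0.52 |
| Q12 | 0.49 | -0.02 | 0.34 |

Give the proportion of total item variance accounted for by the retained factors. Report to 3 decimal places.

0.502

SS loadings by factor: 0.5528, 0.3369, 2.1231; total = 3.0128.
Total variance with 6 standardized items is 6, so the solution explains 3.0128/6 = 0.5021.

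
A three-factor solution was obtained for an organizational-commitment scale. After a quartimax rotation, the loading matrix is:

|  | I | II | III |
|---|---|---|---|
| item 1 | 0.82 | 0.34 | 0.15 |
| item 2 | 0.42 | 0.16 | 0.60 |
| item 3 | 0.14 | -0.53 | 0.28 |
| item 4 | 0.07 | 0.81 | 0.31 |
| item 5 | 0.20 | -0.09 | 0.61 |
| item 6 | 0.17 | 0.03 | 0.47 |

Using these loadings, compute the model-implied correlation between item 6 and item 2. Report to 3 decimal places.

r̂ = Σ λ_i·λ_j across factors = (0.17)(0.42) + (0.03)(0.16) + (0.47)(0.60)
  = +0.0714 +0.0048 +0.2820 = 0.3582

0.358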